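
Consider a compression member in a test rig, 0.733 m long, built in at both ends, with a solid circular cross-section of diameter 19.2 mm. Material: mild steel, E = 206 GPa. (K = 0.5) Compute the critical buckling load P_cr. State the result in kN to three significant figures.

P_cr ≈ 101 kN

I = πd⁴/64 = π×19.2⁴/64 = 6.671×10^3 mm⁴
I = 6.671×10^3 mm⁴ = 6.671×10^-9 m⁴
Effective length L_e = K·L = 0.5 × 0.733 = 0.3665 m
P_cr = π²EI / L_e² = π² × 206×10⁹ × 6.671×10^-9 / 0.3665² = 1.010×10^5 N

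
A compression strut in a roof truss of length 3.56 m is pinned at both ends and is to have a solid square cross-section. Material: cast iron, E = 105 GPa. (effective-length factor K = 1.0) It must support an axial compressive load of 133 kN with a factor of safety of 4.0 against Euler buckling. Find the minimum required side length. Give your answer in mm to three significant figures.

Required P_cr = n·P = 4.0 × 133 = 532.0 kN
L_e = K·L = 1 × 3.56 = 3.560 m
Required I = P_cr·L_e²/(π²E) = 5.320×10^5 × 3.560² / (π² × 1.05×10^11) = 6.506×10^-6 m⁴
I_req = 6.506×10^6 mm⁴
Solid square: I = a⁴/12  ⇒  a = (12I)^(1/4) = (12×6.506×10^6)^(1/4) = 94.0 mm

a ≈ 94.0 mm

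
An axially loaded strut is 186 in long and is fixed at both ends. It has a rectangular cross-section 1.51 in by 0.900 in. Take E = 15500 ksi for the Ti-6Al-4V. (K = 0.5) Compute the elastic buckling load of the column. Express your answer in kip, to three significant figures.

Buckling occurs about the weak axis: I_min = h·b³/12 with b = 0.900 in (the shorter side).
I_min = 1.51×0.900³/12 = 9.173×10^-2 in⁴
Effective length L_e = K·L = 0.5 × 186 = 93.00 in
P_cr = π²EI / L_e² = π² × 15500×10³ × 9.173×10^-2 / 93.00² = 1.623×10^3 lb

P_cr ≈ 1.62 kip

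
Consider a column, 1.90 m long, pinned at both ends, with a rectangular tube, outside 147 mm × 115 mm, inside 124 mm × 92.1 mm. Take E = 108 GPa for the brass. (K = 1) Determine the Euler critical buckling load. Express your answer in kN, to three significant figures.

P_cr ≈ 3120 kN

Weak-axis I_min = (h_o·b_o³ − h_i·b_i³)/12 with b_o = 115, b_i = 92.10 mm (shorter outer/inner sides).
I_min = (147×115³ − 124.0×92.10³)/12 = 1.056×10^7 mm⁴
I = 1.056×10^7 mm⁴ = 1.056×10^-5 m⁴
Effective length L_e = K·L = 1 × 1.90 = 1.900 m
P_cr = π²EI / L_e² = π² × 108×10⁹ × 1.056×10^-5 / 1.900² = 3.117×10^6 N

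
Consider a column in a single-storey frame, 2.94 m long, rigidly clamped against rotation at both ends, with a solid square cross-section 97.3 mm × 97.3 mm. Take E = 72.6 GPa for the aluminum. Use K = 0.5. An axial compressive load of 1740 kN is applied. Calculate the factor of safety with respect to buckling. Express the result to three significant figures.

n ≈ 1.42

I = a⁴/12 = 97.3⁴/12 = 7.469×10^6 mm⁴
I = 7.469×10^6 mm⁴ = 7.469×10^-6 m⁴
Effective length L_e = K·L = 0.5 × 2.94 = 1.470 m
P_cr = π²EI / L_e² = π² × 72.6×10⁹ × 7.469×10^-6 / 1.470² = 2.477×10^6 N
Factor of safety n = P_cr / P = 2476.7 / 1740 = 1.42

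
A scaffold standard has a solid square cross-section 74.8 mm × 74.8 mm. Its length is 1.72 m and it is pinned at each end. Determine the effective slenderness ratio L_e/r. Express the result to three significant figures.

I = a⁴/12 = 74.8⁴/12 = 2.609×10^6 mm⁴
A = 5.595×10^3 mm²;  r_min = √(I/A) = √(2.609×10^6/5.595×10^3) = 21.59 mm
L_e = K·L = 1 × 1.72 m = 1.720 m = 1720.0 mm
λ = L_e / r_min = 1720.0 / 21.59 = 79.7

λ ≈ 79.7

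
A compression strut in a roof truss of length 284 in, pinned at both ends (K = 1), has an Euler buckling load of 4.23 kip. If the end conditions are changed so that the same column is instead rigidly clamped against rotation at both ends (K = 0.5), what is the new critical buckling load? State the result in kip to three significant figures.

P_cr ≈ 16.9 kip

P_cr ∝ 1/K², so P_cr,new = P_cr,old × (K_old/K_new)² = 4.23 × (1/0.5)²
= 4.23 × 4.000 = 16.9 kip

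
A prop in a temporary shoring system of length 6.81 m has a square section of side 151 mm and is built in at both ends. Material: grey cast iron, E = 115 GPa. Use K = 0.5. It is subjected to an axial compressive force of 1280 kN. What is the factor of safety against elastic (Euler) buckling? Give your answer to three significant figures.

I = a⁴/12 = 151⁴/12 = 4.332×10^7 mm⁴
I = 4.332×10^7 mm⁴ = 4.332×10^-5 m⁴
Effective length L_e = K·L = 0.5 × 6.81 = 3.405 m
P_cr = π²EI / L_e² = π² × 115×10⁹ × 4.332×10^-5 / 3.405² = 4.241×10^6 N
Factor of safety n = P_cr / P = 4241.2 / 1280 = 3.31

n ≈ 3.31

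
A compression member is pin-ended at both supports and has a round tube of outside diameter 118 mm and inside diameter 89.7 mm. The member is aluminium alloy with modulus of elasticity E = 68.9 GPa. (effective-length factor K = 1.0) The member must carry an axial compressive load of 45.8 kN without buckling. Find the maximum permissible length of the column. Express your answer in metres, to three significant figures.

d_o = 118 mm, d_i = 89.7 mm
I = π(d_o⁴ − d_i⁴)/64 = π(118⁴ − 89.70⁴)/64 = 6.339×10^6 mm⁴
I = 6.339×10^-6 m⁴
At the buckling limit P_cr = P = 4.580×10^4 N
From P_cr = π²EI/(K·L)²:  L = (1/K)·√(π²EI/P_cr) = (1/1)·√(π²×6.89×10^10×6.339×10^-6/4.580×10^4)
L = 9.70 m

L_max ≈ 9.70 m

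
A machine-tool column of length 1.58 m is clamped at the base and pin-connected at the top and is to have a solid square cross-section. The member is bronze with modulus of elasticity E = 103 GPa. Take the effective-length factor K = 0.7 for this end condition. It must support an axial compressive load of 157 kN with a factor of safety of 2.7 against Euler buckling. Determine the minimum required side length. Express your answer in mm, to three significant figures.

a ≈ 49.7 mm

Required P_cr = n·P = 2.7 × 157 = 423.9 kN
L_e = K·L = 0.7 × 1.58 = 1.106 m
Required I = P_cr·L_e²/(π²E) = 4.239×10^5 × 1.106² / (π² × 1.03×10^11) = 5.101×10^-7 m⁴
I_req = 5.101×10^5 mm⁴
Solid square: I = a⁴/12  ⇒  a = (12I)^(1/4) = (12×5.101×10^5)^(1/4) = 49.7 mm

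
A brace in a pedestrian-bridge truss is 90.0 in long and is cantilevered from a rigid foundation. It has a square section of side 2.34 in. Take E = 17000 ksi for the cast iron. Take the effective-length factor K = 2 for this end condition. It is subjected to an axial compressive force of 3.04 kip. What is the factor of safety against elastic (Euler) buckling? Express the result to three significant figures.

I = a⁴/12 = 2.34⁴/12 = 2.499 in⁴
Effective length L_e = K·L = 2 × 90.0 = 180.0 in
P_cr = π²EI / L_e² = π² × 17000×10³ × 2.499 / 180.0² = 1.294×10^4 lb
Factor of safety n = P_cr / P = 12.939 / 3.04 = 4.26

n ≈ 4.26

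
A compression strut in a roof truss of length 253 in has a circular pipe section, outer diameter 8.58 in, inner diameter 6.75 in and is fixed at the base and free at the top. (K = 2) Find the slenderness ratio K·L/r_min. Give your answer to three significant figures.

d_o = 8.58 in, d_i = 6.75 in
I = π(d_o⁴ − d_i⁴)/64 = π(8.58⁴ − 6.750⁴)/64 = 164.1 in⁴
A = 22.03 in²;  r_min = √(I/A) = √(164.1/22.03) = 2.729 in
L_e = K·L = 2 × 253 = 506.0 in
λ = L_e / r_min = 506.00 / 2.729 = 185

λ ≈ 185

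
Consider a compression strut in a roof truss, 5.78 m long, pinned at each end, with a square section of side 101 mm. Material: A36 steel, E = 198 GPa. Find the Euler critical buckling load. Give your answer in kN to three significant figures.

P_cr ≈ 507 kN

I = a⁴/12 = 101⁴/12 = 8.672×10^6 mm⁴
I = 8.672×10^6 mm⁴ = 8.672×10^-6 m⁴
Effective length L_e = K·L = 1 × 5.78 = 5.780 m
P_cr = π²EI / L_e² = π² × 198×10⁹ × 8.672×10^-6 / 5.780² = 5.072×10^5 N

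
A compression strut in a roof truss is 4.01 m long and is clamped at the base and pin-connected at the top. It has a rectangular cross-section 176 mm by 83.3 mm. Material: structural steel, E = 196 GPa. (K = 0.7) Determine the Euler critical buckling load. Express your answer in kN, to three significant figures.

P_cr ≈ 2080 kN

Buckling occurs about the weak axis: I_min = h·b³/12 with b = 83.3 mm (the shorter side).
I_min = 176×83.3³/12 = 8.477×10^6 mm⁴
I = 8.477×10^6 mm⁴ = 8.477×10^-6 m⁴
Effective length L_e = K·L = 0.7 × 4.01 = 2.807 m
P_cr = π²EI / L_e² = π² × 196×10⁹ × 8.477×10^-6 / 2.807² = 2.081×10^6 N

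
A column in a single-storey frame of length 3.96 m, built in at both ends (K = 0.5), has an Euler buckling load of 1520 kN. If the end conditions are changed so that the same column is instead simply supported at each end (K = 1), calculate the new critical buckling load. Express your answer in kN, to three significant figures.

P_cr ≈ 380 kN

P_cr ∝ 1/K², so P_cr,new = P_cr,old × (K_old/K_new)² = 1520 × (0.5/1)²
= 1520 × 0.2500 = 380 kN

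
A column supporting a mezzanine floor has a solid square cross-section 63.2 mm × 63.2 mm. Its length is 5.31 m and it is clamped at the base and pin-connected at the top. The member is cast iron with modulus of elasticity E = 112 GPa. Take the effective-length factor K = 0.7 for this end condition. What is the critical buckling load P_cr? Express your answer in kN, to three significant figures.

P_cr ≈ 106 kN

I = a⁴/12 = 63.2⁴/12 = 1.329×10^6 mm⁴
I = 1.329×10^6 mm⁴ = 1.329×10^-6 m⁴
Effective length L_e = K·L = 0.7 × 5.31 = 3.717 m
P_cr = π²EI / L_e² = π² × 112×10⁹ × 1.329×10^-6 / 3.717² = 1.064×10^5 N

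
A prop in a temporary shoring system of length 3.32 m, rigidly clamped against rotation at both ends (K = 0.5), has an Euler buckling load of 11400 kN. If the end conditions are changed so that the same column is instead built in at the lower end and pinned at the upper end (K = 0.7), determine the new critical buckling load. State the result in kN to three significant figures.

P_cr ∝ 1/K², so P_cr,new = P_cr,old × (K_old/K_new)² = 11400 × (0.5/0.7)²
= 11400 × 0.5102 = 5820 kN

P_cr ≈ 5820 kN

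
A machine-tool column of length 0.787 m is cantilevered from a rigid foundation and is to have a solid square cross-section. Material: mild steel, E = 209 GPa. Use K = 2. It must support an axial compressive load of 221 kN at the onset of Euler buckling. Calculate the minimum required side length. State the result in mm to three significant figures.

a ≈ 42.2 mm

L_e = K·L = 2 × 0.787 = 1.574 m
Required I = P_cr·L_e²/(π²E) = 2.210×10^5 × 1.574² / (π² × 2.09×10^11) = 2.654×10^-7 m⁴
I_req = 2.654×10^5 mm⁴
Solid square: I = a⁴/12  ⇒  a = (12I)^(1/4) = (12×2.654×10^5)^(1/4) = 42.2 mm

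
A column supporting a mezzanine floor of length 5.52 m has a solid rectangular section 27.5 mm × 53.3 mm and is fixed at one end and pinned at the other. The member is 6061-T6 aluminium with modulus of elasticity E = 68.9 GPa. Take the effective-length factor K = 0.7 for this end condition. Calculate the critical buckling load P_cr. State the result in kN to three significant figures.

Buckling occurs about the weak axis: I_min = h·b³/12 with b = 27.5 mm (the shorter side).
I_min = 53.3×27.5³/12 = 9.237×10^4 mm⁴
I = 9.237×10^4 mm⁴ = 9.237×10^-8 m⁴
Effective length L_e = K·L = 0.7 × 5.52 = 3.864 m
P_cr = π²EI / L_e² = π² × 68.9×10⁹ × 9.237×10^-8 / 3.864² = 4.207×10^3 N

P_cr ≈ 4.21 kN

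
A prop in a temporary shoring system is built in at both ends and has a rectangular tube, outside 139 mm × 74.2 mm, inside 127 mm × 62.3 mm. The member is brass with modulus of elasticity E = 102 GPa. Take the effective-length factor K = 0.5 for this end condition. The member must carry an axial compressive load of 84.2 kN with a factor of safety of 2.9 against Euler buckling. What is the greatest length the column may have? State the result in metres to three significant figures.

Weak-axis I_min = (h_o·b_o³ − h_i·b_i³)/12 with b_o = 74.2, b_i = 62.30 mm (shorter outer/inner sides).
I_min = (139×74.2³ − 127.0×62.30³)/12 = 2.173×10^6 mm⁴
I = 2.173×10^-6 m⁴
Required critical load P_cr = n·P = 2.9 × 84.2 = 244.2 kN = 2.442×10^5 N
From P_cr = π²EI/(K·L)²:  L = (1/K)·√(π²EI/P_cr) = (1/0.5)·√(π²×1.02×10^11×2.173×10^-6/2.442×10^5)
L = 5.99 m

L_max ≈ 5.99 m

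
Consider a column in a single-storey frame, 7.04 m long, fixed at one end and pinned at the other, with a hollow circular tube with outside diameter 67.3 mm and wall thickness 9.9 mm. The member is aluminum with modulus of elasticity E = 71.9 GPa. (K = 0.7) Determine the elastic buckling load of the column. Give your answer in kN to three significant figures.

P_cr ≈ 22.1 kN

Inner diameter d_i = 67.3 − 2×9.9 = 47.50 mm
I = π(d_o⁴ − d_i⁴)/64 = π(67.3⁴ − 47.50⁴)/64 = 7.571×10^5 mm⁴
I = 7.571×10^5 mm⁴ = 7.571×10^-7 m⁴
Effective length L_e = K·L = 0.7 × 7.04 = 4.928 m
P_cr = π²EI / L_e² = π² × 71.9×10⁹ × 7.571×10^-7 / 4.928² = 2.212×10^4 N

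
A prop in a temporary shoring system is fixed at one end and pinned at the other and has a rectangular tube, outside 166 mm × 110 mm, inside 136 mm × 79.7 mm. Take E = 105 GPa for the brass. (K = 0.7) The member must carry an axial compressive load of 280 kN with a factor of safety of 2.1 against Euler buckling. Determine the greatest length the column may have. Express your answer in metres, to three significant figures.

L_max ≈ 6.75 m

Weak-axis I_min = (h_o·b_o³ − h_i·b_i³)/12 with b_o = 110, b_i = 79.70 mm (shorter outer/inner sides).
I_min = (166×110³ − 136.0×79.70³)/12 = 1.267×10^7 mm⁴
I = 1.267×10^-5 m⁴
Required critical load P_cr = n·P = 2.1 × 280 = 588.0 kN = 5.880×10^5 N
From P_cr = π²EI/(K·L)²:  L = (1/K)·√(π²EI/P_cr) = (1/0.7)·√(π²×1.05×10^11×1.267×10^-5/5.880×10^5)
L = 6.75 m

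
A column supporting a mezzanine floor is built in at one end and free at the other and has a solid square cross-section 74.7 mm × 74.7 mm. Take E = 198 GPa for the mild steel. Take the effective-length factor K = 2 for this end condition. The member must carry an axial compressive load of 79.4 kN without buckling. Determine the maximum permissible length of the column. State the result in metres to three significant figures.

L_max ≈ 4.00 m

I = a⁴/12 = 74.7⁴/12 = 2.595×10^6 mm⁴
I = 2.595×10^-6 m⁴
At the buckling limit P_cr = P = 7.940×10^4 N
From P_cr = π²EI/(K·L)²:  L = (1/K)·√(π²EI/P_cr) = (1/2)·√(π²×1.98×10^11×2.595×10^-6/7.940×10^4)
L = 4.00 m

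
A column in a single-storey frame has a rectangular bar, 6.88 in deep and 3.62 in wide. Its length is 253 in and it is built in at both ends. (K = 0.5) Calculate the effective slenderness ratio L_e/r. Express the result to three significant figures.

Buckling occurs about the weak axis: I_min = h·b³/12 with b = 3.62 in (the shorter side).
I_min = 6.88×3.62³/12 = 27.20 in⁴
A = 24.91 in²;  r_min = √(I/A) = √(27.20/24.91) = 1.045 in
L_e = K·L = 0.5 × 253 = 126.5 in
λ = L_e / r_min = 126.50 / 1.045 = 121

λ ≈ 121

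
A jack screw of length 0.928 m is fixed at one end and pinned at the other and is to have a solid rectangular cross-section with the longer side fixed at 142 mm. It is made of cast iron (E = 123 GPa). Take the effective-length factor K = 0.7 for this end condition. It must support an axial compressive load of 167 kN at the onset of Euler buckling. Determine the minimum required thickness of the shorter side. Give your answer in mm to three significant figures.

b ≈ 17.0 mm

L_e = K·L = 0.7 × 0.928 = 0.6496 m
Required I = P_cr·L_e²/(π²E) = 1.670×10^5 × 0.6496² / (π² × 1.23×10^11) = 5.805×10^-8 m⁴
I_req = 5.805×10^4 mm⁴
Rectangle, weak axis: I_min = h·b³/12 with h = 142 mm fixed  ⇒  b = (12I/h)^(1/3) = 17.0 mm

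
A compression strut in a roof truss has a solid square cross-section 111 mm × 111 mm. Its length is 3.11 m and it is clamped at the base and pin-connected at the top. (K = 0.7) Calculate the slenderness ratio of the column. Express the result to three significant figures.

For a square r = a/√12 = 111/√12 = 32.04 mm
L_e = K·L = 0.7 × 3.11 m = 2.177 m = 2177.0 mm
λ = L_e / r_min = 2177.0 / 32.04 = 67.9

λ ≈ 67.9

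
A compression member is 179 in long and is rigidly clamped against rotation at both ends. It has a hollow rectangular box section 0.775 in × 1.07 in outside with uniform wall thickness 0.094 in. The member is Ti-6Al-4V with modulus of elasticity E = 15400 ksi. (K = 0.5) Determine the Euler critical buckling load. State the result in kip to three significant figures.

P_cr ≈ 0.505 kip

Inner dimensions: h_i = 1.07 − 2×0.094 = 0.8820 in, b_i = 0.775 − 2×0.094 = 0.5870 in
Weak-axis I_min = (h_o·b_o³ − h_i·b_i³)/12 with b_o = 0.775, b_i = 0.5870 in (shorter outer/inner sides).
I_min = (1.07×0.775³ − 0.8820×0.5870³)/12 = 2.664×10^-2 in⁴
Effective length L_e = K·L = 0.5 × 179 = 89.50 in
P_cr = π²EI / L_e² = π² × 15400×10³ × 2.664×10^-2 / 89.50² = 505.5 lb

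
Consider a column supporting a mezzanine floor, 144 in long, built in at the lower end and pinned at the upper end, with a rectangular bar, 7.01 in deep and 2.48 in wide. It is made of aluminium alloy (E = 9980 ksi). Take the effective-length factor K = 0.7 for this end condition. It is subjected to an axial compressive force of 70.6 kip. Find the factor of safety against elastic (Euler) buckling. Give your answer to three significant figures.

Buckling occurs about the weak axis: I_min = h·b³/12 with b = 2.48 in (the shorter side).
I_min = 7.01×2.48³/12 = 8.910 in⁴
Effective length L_e = K·L = 0.7 × 144 = 100.8 in
P_cr = π²EI / L_e² = π² × 9980×10³ × 8.910 / 100.8² = 8.638×10^4 lb
Factor of safety n = P_cr / P = 86.378 / 70.6 = 1.22

n ≈ 1.22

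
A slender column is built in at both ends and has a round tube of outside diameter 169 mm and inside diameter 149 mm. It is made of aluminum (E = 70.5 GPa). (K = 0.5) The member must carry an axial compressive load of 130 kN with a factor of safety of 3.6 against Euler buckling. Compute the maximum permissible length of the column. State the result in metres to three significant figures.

L_max ≈ 9.71 m

d_o = 169 mm, d_i = 149 mm
I = π(d_o⁴ − d_i⁴)/64 = π(169⁴ − 149.0⁴)/64 = 1.585×10^7 mm⁴
I = 1.585×10^-5 m⁴
Required critical load P_cr = n·P = 3.6 × 130 = 468.0 kN = 4.680×10^5 N
From P_cr = π²EI/(K·L)²:  L = (1/K)·√(π²EI/P_cr) = (1/0.5)·√(π²×7.05×10^10×1.585×10^-5/4.680×10^5)
L = 9.71 m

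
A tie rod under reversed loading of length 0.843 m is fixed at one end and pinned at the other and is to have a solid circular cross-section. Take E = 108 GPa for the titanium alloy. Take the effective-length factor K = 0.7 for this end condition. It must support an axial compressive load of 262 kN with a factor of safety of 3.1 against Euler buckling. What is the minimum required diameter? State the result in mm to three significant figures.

d ≈ 48.2 mm

Required P_cr = n·P = 3.1 × 262 = 812.2 kN
L_e = K·L = 0.7 × 0.843 = 0.5901 m
Required I = P_cr·L_e²/(π²E) = 8.122×10^5 × 0.5901² / (π² × 1.08×10^11) = 2.653×10^-7 m⁴
I_req = 2.653×10^5 mm⁴
Solid circle: I = πd⁴/64  ⇒  d = (64I/π)^(1/4) = (64×2.653×10^5/π)^(1/4) = 48.2 mm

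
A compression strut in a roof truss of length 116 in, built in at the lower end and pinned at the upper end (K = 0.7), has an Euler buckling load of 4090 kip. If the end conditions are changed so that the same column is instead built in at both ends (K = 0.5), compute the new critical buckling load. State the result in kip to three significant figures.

P_cr ∝ 1/K², so P_cr,new = P_cr,old × (K_old/K_new)² = 4090 × (0.7/0.5)²
= 4090 × 1.960 = 8020 kip

P_cr ≈ 8020 kip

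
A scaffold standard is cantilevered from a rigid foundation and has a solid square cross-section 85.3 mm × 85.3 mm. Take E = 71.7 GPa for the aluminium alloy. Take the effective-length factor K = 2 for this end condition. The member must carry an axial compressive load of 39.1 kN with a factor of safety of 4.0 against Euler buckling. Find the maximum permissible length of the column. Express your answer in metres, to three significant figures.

L_max ≈ 2.23 m

I = a⁴/12 = 85.3⁴/12 = 4.412×10^6 mm⁴
I = 4.412×10^-6 m⁴
Required critical load P_cr = n·P = 4.0 × 39.1 = 156.4 kN = 1.564×10^5 N
From P_cr = π²EI/(K·L)²:  L = (1/K)·√(π²EI/P_cr) = (1/2)·√(π²×7.17×10^10×4.412×10^-6/1.564×10^5)
L = 2.23 m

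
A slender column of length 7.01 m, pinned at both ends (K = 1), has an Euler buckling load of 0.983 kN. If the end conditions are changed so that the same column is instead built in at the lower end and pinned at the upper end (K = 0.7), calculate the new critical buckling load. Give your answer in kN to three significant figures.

P_cr ∝ 1/K², so P_cr,new = P_cr,old × (K_old/K_new)² = 0.983 × (1/0.7)²
= 0.983 × 2.041 = 2.01 kN

P_cr ≈ 2.01 kN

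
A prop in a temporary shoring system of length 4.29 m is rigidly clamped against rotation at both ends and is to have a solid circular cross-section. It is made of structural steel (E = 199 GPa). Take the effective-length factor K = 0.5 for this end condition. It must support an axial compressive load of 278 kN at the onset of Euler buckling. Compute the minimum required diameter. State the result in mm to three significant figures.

d ≈ 60.4 mm

L_e = K·L = 0.5 × 4.29 = 2.145 m
Required I = P_cr·L_e²/(π²E) = 2.780×10^5 × 2.145² / (π² × 1.99×10^11) = 6.512×10^-7 m⁴
I_req = 6.512×10^5 mm⁴
Solid circle: I = πd⁴/64  ⇒  d = (64I/π)^(1/4) = (64×6.512×10^5/π)^(1/4) = 60.4 mm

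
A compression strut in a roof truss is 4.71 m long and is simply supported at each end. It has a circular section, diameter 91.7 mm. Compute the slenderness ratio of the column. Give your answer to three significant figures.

For a solid circle r = d/4 = 91.7/4 = 22.92 mm
L_e = K·L = 1 × 4.71 m = 4.710 m = 4710.0 mm
λ = L_e / r_min = 4710.0 / 22.92 = 205

λ ≈ 205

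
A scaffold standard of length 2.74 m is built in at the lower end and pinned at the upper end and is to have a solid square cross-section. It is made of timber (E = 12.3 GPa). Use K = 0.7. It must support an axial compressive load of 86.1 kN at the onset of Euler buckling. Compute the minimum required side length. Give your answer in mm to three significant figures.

L_e = K·L = 0.7 × 2.74 = 1.918 m
Required I = P_cr·L_e²/(π²E) = 8.610×10^4 × 1.918² / (π² × 1.23×10^10) = 2.609×10^-6 m⁴
I_req = 2.609×10^6 mm⁴
Solid square: I = a⁴/12  ⇒  a = (12I)^(1/4) = (12×2.609×10^6)^(1/4) = 74.8 mm

a ≈ 74.8 mm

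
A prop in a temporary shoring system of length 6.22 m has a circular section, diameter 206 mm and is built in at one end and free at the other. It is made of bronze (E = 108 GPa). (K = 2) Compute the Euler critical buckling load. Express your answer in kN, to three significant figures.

P_cr ≈ 609 kN

I = πd⁴/64 = π×206⁴/64 = 8.840×10^7 mm⁴
I = 8.840×10^7 mm⁴ = 8.840×10^-5 m⁴
Effective length L_e = K·L = 2 × 6.22 = 12.44 m
P_cr = π²EI / L_e² = π² × 108×10⁹ × 8.840×10^-5 / 12.44² = 6.089×10^5 N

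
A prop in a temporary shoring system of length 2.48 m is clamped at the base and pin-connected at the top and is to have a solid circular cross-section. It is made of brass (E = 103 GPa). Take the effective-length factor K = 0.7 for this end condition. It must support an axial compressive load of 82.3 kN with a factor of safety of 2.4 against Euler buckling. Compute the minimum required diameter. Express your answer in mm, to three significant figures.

d ≈ 58.8 mm

Required P_cr = n·P = 2.4 × 82.3 = 197.5 kN
L_e = K·L = 0.7 × 2.48 = 1.736 m
Required I = P_cr·L_e²/(π²E) = 1.975×10^5 × 1.736² / (π² × 1.03×10^11) = 5.856×10^-7 m⁴
I_req = 5.856×10^5 mm⁴
Solid circle: I = πd⁴/64  ⇒  d = (64I/π)^(1/4) = (64×5.856×10^5/π)^(1/4) = 58.8 mm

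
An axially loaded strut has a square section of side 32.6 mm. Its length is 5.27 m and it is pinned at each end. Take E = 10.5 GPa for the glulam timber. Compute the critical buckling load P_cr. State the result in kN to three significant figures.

I = a⁴/12 = 32.6⁴/12 = 9.412×10^4 mm⁴
I = 9.412×10^4 mm⁴ = 9.412×10^-8 m⁴
Effective length L_e = K·L = 1 × 5.27 = 5.270 m
P_cr = π²EI / L_e² = π² × 10.5×10⁹ × 9.412×10^-8 / 5.270² = 351.2 N

P_cr ≈ 0.351 kN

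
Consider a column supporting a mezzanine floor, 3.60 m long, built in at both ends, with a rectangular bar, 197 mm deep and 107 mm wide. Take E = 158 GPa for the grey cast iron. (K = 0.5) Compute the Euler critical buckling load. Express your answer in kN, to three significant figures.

P_cr ≈ 9680 kN

Buckling occurs about the weak axis: I_min = h·b³/12 with b = 107 mm (the shorter side).
I_min = 197×107³/12 = 2.011×10^7 mm⁴
I = 2.011×10^7 mm⁴ = 2.011×10^-5 m⁴
Effective length L_e = K·L = 0.5 × 3.60 = 1.800 m
P_cr = π²EI / L_e² = π² × 158×10⁹ × 2.011×10^-5 / 1.800² = 9.679×10^6 N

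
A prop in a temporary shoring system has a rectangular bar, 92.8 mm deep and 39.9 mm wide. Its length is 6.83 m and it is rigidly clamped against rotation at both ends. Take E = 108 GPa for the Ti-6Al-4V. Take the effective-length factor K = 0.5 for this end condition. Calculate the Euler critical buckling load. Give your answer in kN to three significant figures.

P_cr ≈ 44.9 kN

Buckling occurs about the weak axis: I_min = h·b³/12 with b = 39.9 mm (the shorter side).
I_min = 92.8×39.9³/12 = 4.912×10^5 mm⁴
I = 4.912×10^5 mm⁴ = 4.912×10^-7 m⁴
Effective length L_e = K·L = 0.5 × 6.83 = 3.415 m
P_cr = π²EI / L_e² = π² × 108×10⁹ × 4.912×10^-7 / 3.415² = 4.490×10^4 N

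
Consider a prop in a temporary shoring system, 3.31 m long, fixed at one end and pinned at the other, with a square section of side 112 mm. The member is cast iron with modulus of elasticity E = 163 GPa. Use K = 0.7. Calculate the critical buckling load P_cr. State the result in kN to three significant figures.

P_cr ≈ 3930 kN

I = a⁴/12 = 112⁴/12 = 1.311×10^7 mm⁴
I = 1.311×10^7 mm⁴ = 1.311×10^-5 m⁴
Effective length L_e = K·L = 0.7 × 3.31 = 2.317 m
P_cr = π²EI / L_e² = π² × 163×10⁹ × 1.311×10^-5 / 2.317² = 3.929×10^6 N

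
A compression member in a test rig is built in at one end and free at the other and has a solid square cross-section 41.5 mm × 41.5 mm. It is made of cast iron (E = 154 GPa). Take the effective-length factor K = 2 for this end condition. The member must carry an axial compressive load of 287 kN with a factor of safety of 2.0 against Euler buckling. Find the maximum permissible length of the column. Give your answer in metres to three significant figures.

L_max ≈ 0.405 m

I = a⁴/12 = 41.5⁴/12 = 2.472×10^5 mm⁴
I = 2.472×10^-7 m⁴
Required critical load P_cr = n·P = 2.0 × 287 = 574.0 kN = 5.740×10^5 N
From P_cr = π²EI/(K·L)²:  L = (1/K)·√(π²EI/P_cr) = (1/2)·√(π²×1.54×10^11×2.472×10^-7/5.740×10^5)
L = 0.405 m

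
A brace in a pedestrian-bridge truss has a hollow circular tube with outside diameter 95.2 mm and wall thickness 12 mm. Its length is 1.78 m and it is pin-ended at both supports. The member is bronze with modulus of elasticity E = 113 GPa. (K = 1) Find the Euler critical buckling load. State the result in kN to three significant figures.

P_cr ≈ 975 kN

Inner diameter d_i = 95.2 − 2×12 = 71.20 mm
I = π(d_o⁴ − d_i⁴)/64 = π(95.2⁴ − 71.20⁴)/64 = 2.770×10^6 mm⁴
I = 2.770×10^6 mm⁴ = 2.770×10^-6 m⁴
Effective length L_e = K·L = 1 × 1.78 = 1.780 m
P_cr = π²EI / L_e² = π² × 113×10⁹ × 2.770×10^-6 / 1.780² = 9.752×10^5 N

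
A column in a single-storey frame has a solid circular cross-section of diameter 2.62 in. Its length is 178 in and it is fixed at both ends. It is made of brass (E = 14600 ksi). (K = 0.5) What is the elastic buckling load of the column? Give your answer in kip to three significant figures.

P_cr ≈ 42.1 kip

I = πd⁴/64 = π×2.62⁴/64 = 2.313 in⁴
Effective length L_e = K·L = 0.5 × 178 = 89.00 in
P_cr = π²EI / L_e² = π² × 14600×10³ × 2.313 / 89.00² = 4.208×10^4 lb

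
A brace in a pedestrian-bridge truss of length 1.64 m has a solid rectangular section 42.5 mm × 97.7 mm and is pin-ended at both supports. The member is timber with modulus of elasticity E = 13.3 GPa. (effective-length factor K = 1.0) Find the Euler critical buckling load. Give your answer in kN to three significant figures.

Buckling occurs about the weak axis: I_min = h·b³/12 with b = 42.5 mm (the shorter side).
I_min = 97.7×42.5³/12 = 6.250×10^5 mm⁴
I = 6.250×10^5 mm⁴ = 6.250×10^-7 m⁴
Effective length L_e = K·L = 1 × 1.64 = 1.640 m
P_cr = π²EI / L_e² = π² × 13.3×10⁹ × 6.250×10^-7 / 1.640² = 3.050×10^4 N

P_cr ≈ 30.5 kN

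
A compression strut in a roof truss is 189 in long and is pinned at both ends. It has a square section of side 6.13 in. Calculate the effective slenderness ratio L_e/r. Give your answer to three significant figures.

For a square r = a/√12 = 6.13/√12 = 1.770 in
L_e = K·L = 1 × 189 = 189.0 in
λ = L_e / r_min = 189.00 / 1.770 = 107

λ ≈ 107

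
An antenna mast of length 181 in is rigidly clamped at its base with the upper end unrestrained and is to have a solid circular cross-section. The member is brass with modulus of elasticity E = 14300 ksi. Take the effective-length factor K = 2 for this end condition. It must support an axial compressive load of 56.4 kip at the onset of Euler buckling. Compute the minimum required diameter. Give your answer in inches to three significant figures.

L_e = K·L = 2 × 181 = 362.0 in
Required I = P_cr·L_e²/(π²E) = 5.640×10^4 × 362.0² / (π² × 1.43×10^7) = 52.37 in⁴
Solid circle: I = πd⁴/64  ⇒  d = (64I/π)^(1/4) = (64×52.37/π)^(1/4) = 5.72 in

d ≈ 5.72 in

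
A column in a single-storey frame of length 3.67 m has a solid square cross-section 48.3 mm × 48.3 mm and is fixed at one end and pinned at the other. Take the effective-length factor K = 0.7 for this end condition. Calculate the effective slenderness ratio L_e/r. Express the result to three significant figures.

λ ≈ 184

For a square r = a/√12 = 48.3/√12 = 13.94 mm
L_e = K·L = 0.7 × 3.67 m = 2.569 m = 2569.0 mm
λ = L_e / r_min = 2569.0 / 13.94 = 184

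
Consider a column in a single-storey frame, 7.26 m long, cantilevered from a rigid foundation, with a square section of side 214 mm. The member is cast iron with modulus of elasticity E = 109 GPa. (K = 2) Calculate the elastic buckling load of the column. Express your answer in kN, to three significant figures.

P_cr ≈ 892 kN

I = a⁴/12 = 214⁴/12 = 1.748×10^8 mm⁴
I = 1.748×10^8 mm⁴ = 1.748×10^-4 m⁴
Effective length L_e = K·L = 2 × 7.26 = 14.52 m
P_cr = π²EI / L_e² = π² × 109×10⁹ × 1.748×10^-4 / 14.52² = 8.918×10^5 N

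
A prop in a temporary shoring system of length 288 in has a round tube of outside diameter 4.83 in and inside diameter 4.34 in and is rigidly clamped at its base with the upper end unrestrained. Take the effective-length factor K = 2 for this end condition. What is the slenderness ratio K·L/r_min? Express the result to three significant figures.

λ ≈ 355

d_o = 4.83 in, d_i = 4.34 in
I = π(d_o⁴ − d_i⁴)/64 = π(4.83⁴ − 4.340⁴)/64 = 9.300 in⁴
A = 3.529 in²;  r_min = √(I/A) = √(9.300/3.529) = 1.623 in
L_e = K·L = 2 × 288 = 576.0 in
λ = L_e / r_min = 576.00 / 1.623 = 355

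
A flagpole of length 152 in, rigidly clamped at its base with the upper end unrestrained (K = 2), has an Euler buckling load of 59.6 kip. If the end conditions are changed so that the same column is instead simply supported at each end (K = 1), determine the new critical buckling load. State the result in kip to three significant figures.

P_cr ∝ 1/K², so P_cr,new = P_cr,old × (K_old/K_new)² = 59.6 × (2/1)²
= 59.6 × 4.000 = 238 kip

P_cr ≈ 238 kip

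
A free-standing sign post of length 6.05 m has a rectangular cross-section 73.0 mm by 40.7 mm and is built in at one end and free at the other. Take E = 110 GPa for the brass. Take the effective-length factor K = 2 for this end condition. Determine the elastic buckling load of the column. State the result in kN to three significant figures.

Buckling occurs about the weak axis: I_min = h·b³/12 with b = 40.7 mm (the shorter side).
I_min = 73.0×40.7³/12 = 4.101×10^5 mm⁴
I = 4.101×10^5 mm⁴ = 4.101×10^-7 m⁴
Effective length L_e = K·L = 2 × 6.05 = 12.10 m
P_cr = π²EI / L_e² = π² × 110×10⁹ × 4.101×10^-7 / 12.10² = 3.041×10^3 N

P_cr ≈ 3.04 kN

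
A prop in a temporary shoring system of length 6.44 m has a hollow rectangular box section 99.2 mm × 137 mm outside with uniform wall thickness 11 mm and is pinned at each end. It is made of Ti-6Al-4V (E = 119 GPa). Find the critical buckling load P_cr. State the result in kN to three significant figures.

Inner dimensions: h_i = 137 − 2×11 = 115.0 mm, b_i = 99.2 − 2×11 = 77.20 mm
Weak-axis I_min = (h_o·b_o³ − h_i·b_i³)/12 with b_o = 99.2, b_i = 77.20 mm (shorter outer/inner sides).
I_min = (137×99.2³ − 115.0×77.20³)/12 = 6.736×10^6 mm⁴
I = 6.736×10^6 mm⁴ = 6.736×10^-6 m⁴
Effective length L_e = K·L = 1 × 6.44 = 6.440 m
P_cr = π²EI / L_e² = π² × 119×10⁹ × 6.736×10^-6 / 6.440² = 1.907×10^5 N

P_cr ≈ 191 kN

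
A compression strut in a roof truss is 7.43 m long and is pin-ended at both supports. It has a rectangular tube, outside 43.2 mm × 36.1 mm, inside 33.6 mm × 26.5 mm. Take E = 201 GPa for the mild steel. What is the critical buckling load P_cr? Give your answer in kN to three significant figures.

Weak-axis I_min = (h_o·b_o³ − h_i·b_i³)/12 with b_o = 36.1, b_i = 26.50 mm (shorter outer/inner sides).
I_min = (43.2×36.1³ − 33.60×26.50³)/12 = 1.173×10^5 mm⁴
I = 1.173×10^5 mm⁴ = 1.173×10^-7 m⁴
Effective length L_e = K·L = 1 × 7.43 = 7.430 m
P_cr = π²EI / L_e² = π² × 201×10⁹ × 1.173×10^-7 / 7.430² = 4.214×10^3 N

P_cr ≈ 4.21 kN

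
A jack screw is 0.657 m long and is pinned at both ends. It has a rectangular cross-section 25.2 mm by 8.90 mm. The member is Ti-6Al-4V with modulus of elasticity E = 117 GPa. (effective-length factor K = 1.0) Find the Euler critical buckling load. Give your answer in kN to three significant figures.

Buckling occurs about the weak axis: I_min = h·b³/12 with b = 8.90 mm (the shorter side).
I_min = 25.2×8.90³/12 = 1.480×10^3 mm⁴
I = 1.480×10^3 mm⁴ = 1.480×10^-9 m⁴
Effective length L_e = K·L = 1 × 0.657 = 0.6570 m
P_cr = π²EI / L_e² = π² × 117×10⁹ × 1.480×10^-9 / 0.6570² = 3.960×10^3 N

P_cr ≈ 3.96 kN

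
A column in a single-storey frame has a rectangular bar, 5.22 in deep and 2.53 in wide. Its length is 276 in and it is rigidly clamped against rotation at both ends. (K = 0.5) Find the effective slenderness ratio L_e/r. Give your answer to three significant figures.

For a rectangle r_min = b/√12 = 2.53/√12 = 0.7303 in
L_e = K·L = 0.5 × 276 = 138.0 in
λ = L_e / r_min = 138.00 / 0.7303 = 189

λ ≈ 189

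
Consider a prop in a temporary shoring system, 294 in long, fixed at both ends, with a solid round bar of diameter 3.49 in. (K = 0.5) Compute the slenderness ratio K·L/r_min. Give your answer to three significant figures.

λ ≈ 168

For a solid circle r = d/4 = 3.49/4 = 0.8725 in
L_e = K·L = 0.5 × 294 = 147.0 in
λ = L_e / r_min = 147.00 / 0.8725 = 168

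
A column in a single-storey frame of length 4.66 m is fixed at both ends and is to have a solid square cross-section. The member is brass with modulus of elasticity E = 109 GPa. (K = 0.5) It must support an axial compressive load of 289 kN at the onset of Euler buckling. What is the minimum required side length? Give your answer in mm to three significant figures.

L_e = K·L = 0.5 × 4.66 = 2.330 m
Required I = P_cr·L_e²/(π²E) = 2.890×10^5 × 2.330² / (π² × 1.09×10^11) = 1.458×10^-6 m⁴
I_req = 1.458×10^6 mm⁴
Solid square: I = a⁴/12  ⇒  a = (12I)^(1/4) = (12×1.458×10^6)^(1/4) = 64.7 mm

a ≈ 64.7 mm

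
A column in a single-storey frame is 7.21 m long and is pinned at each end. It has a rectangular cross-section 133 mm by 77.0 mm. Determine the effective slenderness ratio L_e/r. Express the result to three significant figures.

λ ≈ 324

For a rectangle r_min = b/√12 = 77.0/√12 = 22.23 mm
L_e = K·L = 1 × 7.21 m = 7.210 m = 7210.0 mm
λ = L_e / r_min = 7210.0 / 22.23 = 324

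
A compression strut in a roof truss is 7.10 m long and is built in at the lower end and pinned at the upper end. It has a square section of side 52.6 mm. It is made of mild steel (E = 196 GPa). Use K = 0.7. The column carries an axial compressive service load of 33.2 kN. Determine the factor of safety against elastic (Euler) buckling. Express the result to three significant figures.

n ≈ 1.50

I = a⁴/12 = 52.6⁴/12 = 6.379×10^5 mm⁴
I = 6.379×10^5 mm⁴ = 6.379×10^-7 m⁴
Effective length L_e = K·L = 0.7 × 7.10 = 4.970 m
P_cr = π²EI / L_e² = π² × 196×10⁹ × 6.379×10^-7 / 4.970² = 4.996×10^4 N
Factor of safety n = P_cr / P = 49.958 / 33.2 = 1.50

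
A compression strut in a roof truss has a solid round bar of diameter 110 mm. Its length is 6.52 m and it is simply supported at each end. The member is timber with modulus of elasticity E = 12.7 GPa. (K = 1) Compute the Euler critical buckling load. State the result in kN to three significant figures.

P_cr ≈ 21.2 kN

I = πd⁴/64 = π×110⁴/64 = 7.187×10^6 mm⁴
I = 7.187×10^6 mm⁴ = 7.187×10^-6 m⁴
Effective length L_e = K·L = 1 × 6.52 = 6.520 m
P_cr = π²EI / L_e² = π² × 12.7×10⁹ × 7.187×10^-6 / 6.520² = 2.119×10^4 N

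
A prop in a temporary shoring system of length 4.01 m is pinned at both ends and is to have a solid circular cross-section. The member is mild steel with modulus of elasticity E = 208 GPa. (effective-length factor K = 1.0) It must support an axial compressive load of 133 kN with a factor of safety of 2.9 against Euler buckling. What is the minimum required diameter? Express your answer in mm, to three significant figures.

d ≈ 88.6 mm

Required P_cr = n·P = 2.9 × 133 = 385.7 kN
L_e = K·L = 1 × 4.01 = 4.010 m
Required I = P_cr·L_e²/(π²E) = 3.857×10^5 × 4.010² / (π² × 2.08×10^11) = 3.021×10^-6 m⁴
I_req = 3.021×10^6 mm⁴
Solid circle: I = πd⁴/64  ⇒  d = (64I/π)^(1/4) = (64×3.021×10^6/π)^(1/4) = 88.6 mm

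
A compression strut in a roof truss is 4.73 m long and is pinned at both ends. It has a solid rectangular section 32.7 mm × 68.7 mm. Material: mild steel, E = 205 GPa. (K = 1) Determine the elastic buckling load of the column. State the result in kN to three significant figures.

Buckling occurs about the weak axis: I_min = h·b³/12 with b = 32.7 mm (the shorter side).
I_min = 68.7×32.7³/12 = 2.002×10^5 mm⁴
I = 2.002×10^5 mm⁴ = 2.002×10^-7 m⁴
Effective length L_e = K·L = 1 × 4.73 = 4.730 m
P_cr = π²EI / L_e² = π² × 205×10⁹ × 2.002×10^-7 / 4.730² = 1.810×10^4 N

P_cr ≈ 18.1 kN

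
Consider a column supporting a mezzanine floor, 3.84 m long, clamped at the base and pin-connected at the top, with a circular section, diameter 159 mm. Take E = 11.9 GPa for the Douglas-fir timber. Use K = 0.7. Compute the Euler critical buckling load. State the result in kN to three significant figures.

P_cr ≈ 510 kN

I = πd⁴/64 = π×159⁴/64 = 3.137×10^7 mm⁴
I = 3.137×10^7 mm⁴ = 3.137×10^-5 m⁴
Effective length L_e = K·L = 0.7 × 3.84 = 2.688 m
P_cr = π²EI / L_e² = π² × 11.9×10⁹ × 3.137×10^-5 / 2.688² = 5.100×10^5 N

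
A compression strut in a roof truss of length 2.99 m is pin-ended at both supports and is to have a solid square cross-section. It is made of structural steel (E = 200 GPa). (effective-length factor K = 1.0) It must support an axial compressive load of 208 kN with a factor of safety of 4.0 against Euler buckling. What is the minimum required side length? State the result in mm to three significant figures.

Required P_cr = n·P = 4.0 × 208 = 832.0 kN
L_e = K·L = 1 × 2.99 = 2.990 m
Required I = P_cr·L_e²/(π²E) = 8.320×10^5 × 2.990² / (π² × 2.00×10^11) = 3.768×10^-6 m⁴
I_req = 3.768×10^6 mm⁴
Solid square: I = a⁴/12  ⇒  a = (12I)^(1/4) = (12×3.768×10^6)^(1/4) = 82.0 mm

a ≈ 82.0 mm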